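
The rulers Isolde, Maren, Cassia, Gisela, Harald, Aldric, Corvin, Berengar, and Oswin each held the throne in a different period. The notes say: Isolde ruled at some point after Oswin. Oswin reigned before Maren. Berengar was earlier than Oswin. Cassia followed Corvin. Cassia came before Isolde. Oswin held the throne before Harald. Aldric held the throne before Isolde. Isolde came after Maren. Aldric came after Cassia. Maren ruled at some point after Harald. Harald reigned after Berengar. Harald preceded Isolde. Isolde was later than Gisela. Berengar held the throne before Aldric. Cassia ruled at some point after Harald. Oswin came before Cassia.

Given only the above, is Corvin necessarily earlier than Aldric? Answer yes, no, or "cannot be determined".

yes

Chain the constraints: Corvin → Cassia → Aldric. Each link is directly stated, so Corvin comes before Aldric.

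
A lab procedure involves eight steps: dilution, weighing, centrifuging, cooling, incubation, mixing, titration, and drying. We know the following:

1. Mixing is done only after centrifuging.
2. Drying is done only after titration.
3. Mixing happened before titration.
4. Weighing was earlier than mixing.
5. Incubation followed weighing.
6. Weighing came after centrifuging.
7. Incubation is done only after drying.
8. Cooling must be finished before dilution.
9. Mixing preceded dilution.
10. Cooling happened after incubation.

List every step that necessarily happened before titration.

centrifuging, mixing, weighing

Directly stated before titration: mixing.
Centrifuging reaches titration via centrifuging → mixing → titration.
Weighing reaches titration via weighing → mixing → titration.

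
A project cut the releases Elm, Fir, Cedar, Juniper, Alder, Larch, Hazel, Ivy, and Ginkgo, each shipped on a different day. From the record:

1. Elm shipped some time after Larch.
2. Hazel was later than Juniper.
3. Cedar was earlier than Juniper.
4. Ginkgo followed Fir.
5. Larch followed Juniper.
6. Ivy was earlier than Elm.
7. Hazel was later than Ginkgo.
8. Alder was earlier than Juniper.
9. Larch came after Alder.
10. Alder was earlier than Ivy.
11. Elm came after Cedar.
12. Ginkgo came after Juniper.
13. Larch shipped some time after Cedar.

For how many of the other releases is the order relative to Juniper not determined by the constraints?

2

Forced before Juniper: Alder and Cedar; forced after Juniper: Elm, Ginkgo, Hazel, and Larch.
That leaves Fir and Ivy with no forced order relative to Juniper — 2.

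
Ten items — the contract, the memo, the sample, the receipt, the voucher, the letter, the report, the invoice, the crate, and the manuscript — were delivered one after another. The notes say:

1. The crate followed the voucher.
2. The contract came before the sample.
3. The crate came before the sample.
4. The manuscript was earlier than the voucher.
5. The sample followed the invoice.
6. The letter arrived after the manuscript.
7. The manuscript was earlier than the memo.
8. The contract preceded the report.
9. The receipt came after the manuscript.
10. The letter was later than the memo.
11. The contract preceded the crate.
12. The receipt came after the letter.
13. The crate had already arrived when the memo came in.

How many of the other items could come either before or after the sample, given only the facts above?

4

Forced before the sample: the contract, the crate, the invoice, the manuscript, and the voucher.
That leaves the letter, the memo, the receipt, and the report with no forced order relative to the sample — 4.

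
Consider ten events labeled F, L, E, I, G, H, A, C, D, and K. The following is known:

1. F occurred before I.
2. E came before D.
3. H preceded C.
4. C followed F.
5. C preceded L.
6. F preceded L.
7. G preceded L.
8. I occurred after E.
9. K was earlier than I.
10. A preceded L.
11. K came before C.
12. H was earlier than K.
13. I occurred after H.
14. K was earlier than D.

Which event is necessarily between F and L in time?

Tracing the constraints gives F → C → L, so C sits after F and before L.
No other event is forced both after F and before L.

C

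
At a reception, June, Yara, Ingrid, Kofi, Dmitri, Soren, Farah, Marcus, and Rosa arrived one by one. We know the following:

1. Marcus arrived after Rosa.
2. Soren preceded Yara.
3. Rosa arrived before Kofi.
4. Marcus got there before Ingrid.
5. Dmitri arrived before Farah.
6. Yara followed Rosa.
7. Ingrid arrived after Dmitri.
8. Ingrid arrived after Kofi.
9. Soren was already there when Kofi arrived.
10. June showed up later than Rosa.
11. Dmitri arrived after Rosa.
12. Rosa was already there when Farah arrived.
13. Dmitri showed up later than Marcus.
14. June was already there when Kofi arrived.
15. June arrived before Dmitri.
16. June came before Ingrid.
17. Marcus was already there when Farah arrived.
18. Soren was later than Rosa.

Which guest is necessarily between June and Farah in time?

Dmitri

Tracing the constraints gives June → Dmitri → Farah, so Dmitri sits after June and before Farah.
No other guest is forced both after June and before Farah.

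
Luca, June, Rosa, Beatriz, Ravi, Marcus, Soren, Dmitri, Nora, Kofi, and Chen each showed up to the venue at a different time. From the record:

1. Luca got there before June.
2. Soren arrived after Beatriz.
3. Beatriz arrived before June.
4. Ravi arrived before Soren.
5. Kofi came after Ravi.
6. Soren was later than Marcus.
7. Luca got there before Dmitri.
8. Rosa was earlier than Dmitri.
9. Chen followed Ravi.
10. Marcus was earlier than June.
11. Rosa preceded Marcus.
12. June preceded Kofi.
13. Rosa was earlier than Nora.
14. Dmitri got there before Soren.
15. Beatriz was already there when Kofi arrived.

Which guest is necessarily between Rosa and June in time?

Marcus

Tracing the constraints gives Rosa → Marcus → June, so Marcus sits after Rosa and before June.
No other guest is forced both after Rosa and before June.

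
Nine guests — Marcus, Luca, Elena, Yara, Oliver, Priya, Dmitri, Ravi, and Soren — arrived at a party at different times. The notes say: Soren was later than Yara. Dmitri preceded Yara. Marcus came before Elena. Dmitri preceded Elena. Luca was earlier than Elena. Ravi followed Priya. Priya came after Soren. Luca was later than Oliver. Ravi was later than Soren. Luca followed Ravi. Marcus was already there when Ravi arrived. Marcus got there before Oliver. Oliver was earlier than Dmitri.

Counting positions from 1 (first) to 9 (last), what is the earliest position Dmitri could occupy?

Marcus and Oliver must both come before Dmitri — 2 forced predecessors.
Nothing else is forced ahead of Dmitri, so their earliest slot is position 2 + 1 = 3.

3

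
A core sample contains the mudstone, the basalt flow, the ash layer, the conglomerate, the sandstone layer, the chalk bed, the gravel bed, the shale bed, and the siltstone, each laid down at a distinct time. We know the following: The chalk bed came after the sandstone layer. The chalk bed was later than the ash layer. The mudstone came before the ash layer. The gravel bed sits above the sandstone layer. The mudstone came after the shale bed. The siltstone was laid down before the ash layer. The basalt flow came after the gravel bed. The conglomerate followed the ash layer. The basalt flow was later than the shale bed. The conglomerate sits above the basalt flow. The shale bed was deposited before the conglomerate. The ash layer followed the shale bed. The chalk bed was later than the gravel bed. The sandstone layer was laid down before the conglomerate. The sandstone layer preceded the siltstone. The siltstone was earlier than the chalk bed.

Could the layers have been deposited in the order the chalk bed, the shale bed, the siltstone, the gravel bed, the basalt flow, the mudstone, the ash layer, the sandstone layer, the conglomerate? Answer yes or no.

no

The constraints require the siltstone before the chalk bed, but in the proposed sequence the chalk bed appears ahead of the siltstone. That one violation is enough.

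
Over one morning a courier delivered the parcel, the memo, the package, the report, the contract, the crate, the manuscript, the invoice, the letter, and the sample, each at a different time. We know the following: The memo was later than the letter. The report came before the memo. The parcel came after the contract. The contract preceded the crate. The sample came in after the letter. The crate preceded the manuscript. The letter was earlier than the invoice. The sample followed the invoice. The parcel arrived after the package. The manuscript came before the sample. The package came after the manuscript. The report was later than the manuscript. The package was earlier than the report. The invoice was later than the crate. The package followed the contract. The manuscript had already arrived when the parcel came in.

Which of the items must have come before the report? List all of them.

Directly stated before the report: the manuscript and the package.
The contract reaches the report via the contract → the package → the report.
The crate reaches the report via the crate → the manuscript → the report.
No chain forces the invoice (or any of the others) ahead of the report.

the contract, the crate, the manuscript, the package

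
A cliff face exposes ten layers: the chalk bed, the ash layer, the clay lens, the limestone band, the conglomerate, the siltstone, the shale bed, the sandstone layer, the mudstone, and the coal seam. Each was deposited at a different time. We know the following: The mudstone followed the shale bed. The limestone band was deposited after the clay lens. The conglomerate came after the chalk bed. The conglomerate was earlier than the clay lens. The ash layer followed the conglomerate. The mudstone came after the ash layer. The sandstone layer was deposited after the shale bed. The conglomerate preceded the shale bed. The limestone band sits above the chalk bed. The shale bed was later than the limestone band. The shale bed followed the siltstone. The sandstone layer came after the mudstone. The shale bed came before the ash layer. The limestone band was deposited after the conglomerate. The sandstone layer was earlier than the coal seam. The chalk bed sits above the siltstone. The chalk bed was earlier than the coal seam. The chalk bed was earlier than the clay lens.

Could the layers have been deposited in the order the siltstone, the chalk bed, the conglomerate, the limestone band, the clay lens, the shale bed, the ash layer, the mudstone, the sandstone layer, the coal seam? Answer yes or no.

no

The constraints require the clay lens before the limestone band, but in the proposed sequence the limestone band appears ahead of the clay lens. That one violation is enough.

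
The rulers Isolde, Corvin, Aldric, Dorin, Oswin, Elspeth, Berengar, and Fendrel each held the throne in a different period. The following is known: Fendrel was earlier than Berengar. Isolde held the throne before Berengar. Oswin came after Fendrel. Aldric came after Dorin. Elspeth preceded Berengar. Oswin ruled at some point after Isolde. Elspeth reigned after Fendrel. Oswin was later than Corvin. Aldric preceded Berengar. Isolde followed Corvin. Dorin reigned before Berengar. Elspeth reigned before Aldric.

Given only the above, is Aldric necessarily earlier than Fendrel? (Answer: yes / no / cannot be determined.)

Tracing the constraints gives Fendrel → Elspeth → Aldric, so Fendrel must come before Aldric.
That means Aldric cannot be before Fendrel.

no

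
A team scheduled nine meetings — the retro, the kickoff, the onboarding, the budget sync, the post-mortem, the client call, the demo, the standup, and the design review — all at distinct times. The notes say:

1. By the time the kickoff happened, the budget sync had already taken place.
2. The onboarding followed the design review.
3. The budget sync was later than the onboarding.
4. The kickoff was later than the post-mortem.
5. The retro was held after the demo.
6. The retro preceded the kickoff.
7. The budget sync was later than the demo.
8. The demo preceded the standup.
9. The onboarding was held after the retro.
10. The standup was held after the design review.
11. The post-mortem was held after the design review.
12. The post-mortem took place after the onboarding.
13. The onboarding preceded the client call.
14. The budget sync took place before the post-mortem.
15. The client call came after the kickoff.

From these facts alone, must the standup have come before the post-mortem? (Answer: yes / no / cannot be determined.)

cannot be determined

No chain of stated constraints runs from the standup to the post-mortem, and none runs from the post-mortem to the standup either.
So the relative order of the standup and the post-mortem is not fixed by the given facts.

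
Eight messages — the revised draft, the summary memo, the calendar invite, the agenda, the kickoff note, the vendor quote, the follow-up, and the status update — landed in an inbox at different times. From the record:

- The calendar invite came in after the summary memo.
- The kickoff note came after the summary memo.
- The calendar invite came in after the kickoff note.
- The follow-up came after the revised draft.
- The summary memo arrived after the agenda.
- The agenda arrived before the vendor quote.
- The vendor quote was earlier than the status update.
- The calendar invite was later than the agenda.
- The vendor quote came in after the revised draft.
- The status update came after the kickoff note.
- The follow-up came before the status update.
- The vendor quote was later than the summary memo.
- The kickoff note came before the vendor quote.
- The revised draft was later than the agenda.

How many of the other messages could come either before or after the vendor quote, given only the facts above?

Forced before the vendor quote: the agenda, the kickoff note, the revised draft, and the summary memo; forced after the vendor quote: the status update.
That leaves the calendar invite and the follow-up with no forced order relative to the vendor quote — 2.

2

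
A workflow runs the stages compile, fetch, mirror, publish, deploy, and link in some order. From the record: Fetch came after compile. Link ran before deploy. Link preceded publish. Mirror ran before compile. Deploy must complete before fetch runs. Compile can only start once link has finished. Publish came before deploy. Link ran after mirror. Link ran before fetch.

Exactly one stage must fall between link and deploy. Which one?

Tracing the constraints gives link → publish → deploy, so publish sits after link and before deploy.
No other stage is forced both after link and before deploy.

publish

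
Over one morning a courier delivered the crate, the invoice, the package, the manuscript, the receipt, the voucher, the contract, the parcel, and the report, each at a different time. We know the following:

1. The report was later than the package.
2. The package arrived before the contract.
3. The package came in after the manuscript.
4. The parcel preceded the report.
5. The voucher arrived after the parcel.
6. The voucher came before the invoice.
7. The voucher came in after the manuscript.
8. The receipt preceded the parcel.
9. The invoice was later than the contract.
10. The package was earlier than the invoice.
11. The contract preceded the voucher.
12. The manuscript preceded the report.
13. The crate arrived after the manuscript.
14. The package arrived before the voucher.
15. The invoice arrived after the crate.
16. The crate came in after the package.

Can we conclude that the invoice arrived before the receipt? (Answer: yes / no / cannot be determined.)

Tracing the constraints gives the receipt → the parcel → the voucher → the invoice, so the receipt must come before the invoice.
That means the invoice cannot be before the receipt.

no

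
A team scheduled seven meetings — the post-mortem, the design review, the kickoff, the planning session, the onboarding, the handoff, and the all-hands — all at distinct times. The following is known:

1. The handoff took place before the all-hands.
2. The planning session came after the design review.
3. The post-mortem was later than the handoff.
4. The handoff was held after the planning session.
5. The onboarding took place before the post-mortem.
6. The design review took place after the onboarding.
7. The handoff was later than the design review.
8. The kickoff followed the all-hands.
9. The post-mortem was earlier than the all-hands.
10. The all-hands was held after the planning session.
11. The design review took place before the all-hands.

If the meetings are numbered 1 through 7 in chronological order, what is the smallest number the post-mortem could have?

The design review, the handoff, the onboarding, and the planning session must all come before the post-mortem — 4 forced predecessors.
Nothing else is forced ahead of the post-mortem, so its earliest slot is position 4 + 1 = 5.

5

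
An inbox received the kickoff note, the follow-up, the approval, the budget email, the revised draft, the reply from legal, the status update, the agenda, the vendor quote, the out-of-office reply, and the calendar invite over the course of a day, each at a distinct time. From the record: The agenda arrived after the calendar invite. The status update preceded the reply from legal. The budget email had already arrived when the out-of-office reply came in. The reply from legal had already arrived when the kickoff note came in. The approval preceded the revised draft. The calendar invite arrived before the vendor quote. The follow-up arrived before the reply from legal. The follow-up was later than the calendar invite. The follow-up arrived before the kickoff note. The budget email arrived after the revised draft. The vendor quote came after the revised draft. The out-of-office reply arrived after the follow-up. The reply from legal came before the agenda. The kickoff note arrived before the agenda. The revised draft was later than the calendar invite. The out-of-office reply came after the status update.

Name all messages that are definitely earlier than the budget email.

the approval, the calendar invite, the revised draft

Directly stated before the budget email: the revised draft.
The approval reaches the budget email via the approval → the revised draft → the budget email.
The calendar invite reaches the budget email via the calendar invite → the revised draft → the budget email.
No chain forces the status update (or any of the others) ahead of the budget email.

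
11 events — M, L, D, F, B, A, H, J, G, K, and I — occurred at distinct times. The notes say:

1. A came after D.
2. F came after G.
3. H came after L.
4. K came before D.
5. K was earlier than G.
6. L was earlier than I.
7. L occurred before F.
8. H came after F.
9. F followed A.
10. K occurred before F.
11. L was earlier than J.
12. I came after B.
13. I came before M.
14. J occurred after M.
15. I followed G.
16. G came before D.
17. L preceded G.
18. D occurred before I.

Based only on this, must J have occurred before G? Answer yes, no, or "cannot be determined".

Tracing the constraints gives G → I → M → J, so G must come before J.
That means J cannot be before G.

no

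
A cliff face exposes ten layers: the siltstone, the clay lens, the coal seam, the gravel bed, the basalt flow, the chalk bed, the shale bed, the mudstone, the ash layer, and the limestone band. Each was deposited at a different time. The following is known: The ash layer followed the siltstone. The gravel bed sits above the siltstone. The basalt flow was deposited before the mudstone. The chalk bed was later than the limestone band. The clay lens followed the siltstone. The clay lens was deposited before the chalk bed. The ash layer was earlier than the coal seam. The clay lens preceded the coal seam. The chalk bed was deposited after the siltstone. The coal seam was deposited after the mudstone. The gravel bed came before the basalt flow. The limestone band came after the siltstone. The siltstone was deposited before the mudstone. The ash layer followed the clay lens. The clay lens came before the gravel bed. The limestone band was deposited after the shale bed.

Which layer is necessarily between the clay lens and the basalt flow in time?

Tracing the constraints gives the clay lens → the gravel bed → the basalt flow, so the gravel bed sits after the clay lens and before the basalt flow.
No other layer is forced both after the clay lens and before the basalt flow.

the gravel bed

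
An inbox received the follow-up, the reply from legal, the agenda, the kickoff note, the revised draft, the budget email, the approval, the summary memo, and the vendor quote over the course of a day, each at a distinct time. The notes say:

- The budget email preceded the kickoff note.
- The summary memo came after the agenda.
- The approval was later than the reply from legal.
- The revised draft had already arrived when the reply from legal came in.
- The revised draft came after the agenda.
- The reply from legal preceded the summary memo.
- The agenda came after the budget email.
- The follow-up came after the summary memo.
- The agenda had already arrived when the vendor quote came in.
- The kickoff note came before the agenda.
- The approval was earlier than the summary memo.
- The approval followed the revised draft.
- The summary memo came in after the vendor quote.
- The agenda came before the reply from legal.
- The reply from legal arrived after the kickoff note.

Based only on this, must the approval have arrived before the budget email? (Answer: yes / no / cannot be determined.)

Tracing the constraints gives the budget email → the kickoff note → the reply from legal → the approval, so the budget email must come before the approval.
That means the approval cannot be before the budget email.

no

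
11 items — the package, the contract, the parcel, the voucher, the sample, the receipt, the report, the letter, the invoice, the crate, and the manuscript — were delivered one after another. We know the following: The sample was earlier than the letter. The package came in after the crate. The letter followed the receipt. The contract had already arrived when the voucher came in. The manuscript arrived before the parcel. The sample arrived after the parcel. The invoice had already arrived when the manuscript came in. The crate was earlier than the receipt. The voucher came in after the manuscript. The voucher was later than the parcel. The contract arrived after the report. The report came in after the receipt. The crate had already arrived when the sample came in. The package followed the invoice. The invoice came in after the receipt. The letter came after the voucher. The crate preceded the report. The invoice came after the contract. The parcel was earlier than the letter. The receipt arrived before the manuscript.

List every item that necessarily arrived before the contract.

Directly stated before the contract: the report.
The crate reaches the contract via the crate → the report → the contract.
The receipt reaches the contract via the receipt → the report → the contract.
No chain forces the voucher (or any of the others) ahead of the contract.

the crate, the receipt, the report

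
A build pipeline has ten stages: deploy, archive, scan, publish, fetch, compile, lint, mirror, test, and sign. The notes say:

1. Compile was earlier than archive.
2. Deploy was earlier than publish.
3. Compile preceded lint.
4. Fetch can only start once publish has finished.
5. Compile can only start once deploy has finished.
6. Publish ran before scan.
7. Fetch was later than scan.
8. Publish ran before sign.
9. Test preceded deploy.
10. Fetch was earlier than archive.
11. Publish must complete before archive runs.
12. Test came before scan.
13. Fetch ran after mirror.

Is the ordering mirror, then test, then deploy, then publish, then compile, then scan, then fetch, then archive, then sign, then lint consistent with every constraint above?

yes

Check each stated constraint against the proposed order — e.g. publish is ahead of sign; mirror is ahead of fetch. Every pair is in the required order; nothing is violated.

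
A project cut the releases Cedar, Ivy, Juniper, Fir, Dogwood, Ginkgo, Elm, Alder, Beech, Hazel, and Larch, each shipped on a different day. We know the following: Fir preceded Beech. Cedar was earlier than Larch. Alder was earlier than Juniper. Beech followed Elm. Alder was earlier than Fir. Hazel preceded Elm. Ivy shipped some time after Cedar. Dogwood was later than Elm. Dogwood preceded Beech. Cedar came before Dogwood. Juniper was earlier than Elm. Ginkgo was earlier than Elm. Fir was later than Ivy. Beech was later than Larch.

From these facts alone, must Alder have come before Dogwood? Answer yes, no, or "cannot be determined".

yes

Chain the constraints: Alder → Juniper → Elm → Dogwood. Each link is directly stated, so Alder comes before Dogwood.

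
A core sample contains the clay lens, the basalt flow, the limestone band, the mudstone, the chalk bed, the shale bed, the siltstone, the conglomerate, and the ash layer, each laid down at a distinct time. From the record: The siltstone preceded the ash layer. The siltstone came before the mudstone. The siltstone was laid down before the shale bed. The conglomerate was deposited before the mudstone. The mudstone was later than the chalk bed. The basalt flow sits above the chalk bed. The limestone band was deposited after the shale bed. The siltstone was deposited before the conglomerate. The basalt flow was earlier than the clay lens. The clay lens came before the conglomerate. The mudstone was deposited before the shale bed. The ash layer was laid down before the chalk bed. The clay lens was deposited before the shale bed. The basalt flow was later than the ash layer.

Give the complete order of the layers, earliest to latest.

The constraints fix every adjacent pair, so only one ordering works:
the siltstone → the ash layer → the chalk bed → the basalt flow → the clay lens → the conglomerate → the mudstone → the shale bed → the limestone band.

the siltstone, the ash layer, the chalk bed, the basalt flow, the clay lens, the conglomerate, the mudstone, the shale bed, the limestone band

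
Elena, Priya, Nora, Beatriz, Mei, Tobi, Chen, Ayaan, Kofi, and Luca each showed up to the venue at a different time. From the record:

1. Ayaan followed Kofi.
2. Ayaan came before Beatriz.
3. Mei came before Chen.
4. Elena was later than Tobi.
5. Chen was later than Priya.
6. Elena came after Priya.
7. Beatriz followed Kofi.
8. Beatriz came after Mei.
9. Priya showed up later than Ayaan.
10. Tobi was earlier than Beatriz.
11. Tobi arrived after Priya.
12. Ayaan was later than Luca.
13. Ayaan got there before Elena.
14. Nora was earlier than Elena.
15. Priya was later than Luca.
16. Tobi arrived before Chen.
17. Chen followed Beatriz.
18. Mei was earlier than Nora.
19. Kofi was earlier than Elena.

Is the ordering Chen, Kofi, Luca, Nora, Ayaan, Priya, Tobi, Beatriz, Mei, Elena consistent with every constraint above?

no

The constraints require Tobi before Chen, but in the proposed sequence Chen appears ahead of Tobi. That one violation is enough.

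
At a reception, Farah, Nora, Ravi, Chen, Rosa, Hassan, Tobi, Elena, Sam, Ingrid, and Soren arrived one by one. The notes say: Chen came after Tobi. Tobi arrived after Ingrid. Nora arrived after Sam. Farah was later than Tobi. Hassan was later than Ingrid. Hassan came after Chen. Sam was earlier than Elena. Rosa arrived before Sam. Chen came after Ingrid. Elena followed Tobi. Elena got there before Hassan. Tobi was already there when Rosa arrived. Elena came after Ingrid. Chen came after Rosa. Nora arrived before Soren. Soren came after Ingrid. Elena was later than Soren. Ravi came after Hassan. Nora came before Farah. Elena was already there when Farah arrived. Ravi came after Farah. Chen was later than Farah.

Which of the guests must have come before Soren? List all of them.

Ingrid, Nora, Rosa, Sam, Tobi

Directly stated before Soren: Ingrid and Nora.
Rosa reaches Soren via Rosa → Sam → Nora → Soren.
Sam reaches Soren via Sam → Nora → Soren.
Tobi reaches Soren via Tobi → Rosa → Sam → Nora → Soren.
No chain forces Elena (or any of the others) ahead of Soren.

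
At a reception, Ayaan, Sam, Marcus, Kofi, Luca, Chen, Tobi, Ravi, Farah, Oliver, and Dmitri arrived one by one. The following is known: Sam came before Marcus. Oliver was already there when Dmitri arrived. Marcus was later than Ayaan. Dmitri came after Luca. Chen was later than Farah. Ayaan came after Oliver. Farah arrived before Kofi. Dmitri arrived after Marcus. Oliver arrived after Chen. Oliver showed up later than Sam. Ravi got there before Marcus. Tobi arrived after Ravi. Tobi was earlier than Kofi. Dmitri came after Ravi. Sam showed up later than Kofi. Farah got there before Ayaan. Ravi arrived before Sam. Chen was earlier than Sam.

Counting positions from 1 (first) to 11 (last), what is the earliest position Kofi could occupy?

Farah, Ravi, and Tobi must all come before Kofi — 3 forced predecessors.
Nothing else is forced ahead of Kofi, so their earliest slot is position 3 + 1 = 4.

4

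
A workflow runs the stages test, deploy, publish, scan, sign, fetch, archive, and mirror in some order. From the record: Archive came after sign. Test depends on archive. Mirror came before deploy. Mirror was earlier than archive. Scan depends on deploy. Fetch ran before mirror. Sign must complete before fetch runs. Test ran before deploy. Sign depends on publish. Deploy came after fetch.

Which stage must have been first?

publish

Publish has a chain of constraints placing it before every other stage, so publish must be first.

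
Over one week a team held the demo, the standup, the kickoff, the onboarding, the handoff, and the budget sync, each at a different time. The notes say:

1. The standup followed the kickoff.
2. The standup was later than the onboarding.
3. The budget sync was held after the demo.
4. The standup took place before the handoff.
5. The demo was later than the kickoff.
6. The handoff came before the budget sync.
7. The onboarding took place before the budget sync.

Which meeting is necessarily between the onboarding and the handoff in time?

Tracing the constraints gives the onboarding → the standup → the handoff, so the standup sits after the onboarding and before the handoff.
No other meeting is forced both after the onboarding and before the handoff.

the standup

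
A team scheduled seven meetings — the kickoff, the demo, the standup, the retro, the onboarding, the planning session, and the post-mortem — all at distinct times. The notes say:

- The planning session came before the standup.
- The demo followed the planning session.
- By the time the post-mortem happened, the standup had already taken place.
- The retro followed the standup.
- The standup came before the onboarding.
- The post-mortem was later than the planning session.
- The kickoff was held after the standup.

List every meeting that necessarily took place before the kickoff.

the planning session, the standup

Directly stated before the kickoff: the standup.
The planning session reaches the kickoff via the planning session → the standup → the kickoff.
No chain forces the onboarding (or any of the others) ahead of the kickoff.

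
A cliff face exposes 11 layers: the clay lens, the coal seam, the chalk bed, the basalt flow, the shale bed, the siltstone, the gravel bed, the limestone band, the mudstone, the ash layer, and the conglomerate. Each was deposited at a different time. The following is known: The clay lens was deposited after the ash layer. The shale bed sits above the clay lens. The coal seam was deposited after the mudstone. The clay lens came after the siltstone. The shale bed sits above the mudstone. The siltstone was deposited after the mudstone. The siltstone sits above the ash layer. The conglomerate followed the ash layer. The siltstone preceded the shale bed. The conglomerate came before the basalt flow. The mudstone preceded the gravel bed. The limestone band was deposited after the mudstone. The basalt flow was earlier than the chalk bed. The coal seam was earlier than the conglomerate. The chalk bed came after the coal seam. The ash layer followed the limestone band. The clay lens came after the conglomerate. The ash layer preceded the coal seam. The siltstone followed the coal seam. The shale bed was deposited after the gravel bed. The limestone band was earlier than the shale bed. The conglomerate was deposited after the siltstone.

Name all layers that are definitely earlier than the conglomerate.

Directly stated before the conglomerate: the ash layer, the coal seam, and the siltstone.
The limestone band reaches the conglomerate via the limestone band → the ash layer → the conglomerate.
The mudstone reaches the conglomerate via the mudstone → the coal seam → the conglomerate.
No chain forces the clay lens (or any of the others) ahead of the conglomerate.

the ash layer, the coal seam, the limestone band, the mudstone, the siltstone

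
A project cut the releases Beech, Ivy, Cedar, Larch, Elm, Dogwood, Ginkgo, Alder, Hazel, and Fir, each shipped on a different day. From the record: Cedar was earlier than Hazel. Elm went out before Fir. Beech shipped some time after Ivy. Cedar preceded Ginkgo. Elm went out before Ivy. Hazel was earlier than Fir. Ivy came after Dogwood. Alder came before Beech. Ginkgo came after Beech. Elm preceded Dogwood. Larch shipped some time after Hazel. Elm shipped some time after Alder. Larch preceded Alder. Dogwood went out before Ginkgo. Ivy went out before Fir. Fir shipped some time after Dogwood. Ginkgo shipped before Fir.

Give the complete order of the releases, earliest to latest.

Cedar, Hazel, Larch, Alder, Elm, Dogwood, Ivy, Beech, Ginkgo, Fir

The constraints fix every adjacent pair, so only one ordering works:
Cedar → Hazel → Larch → Alder → Elm → Dogwood → Ivy → Beech → Ginkgo → Fir.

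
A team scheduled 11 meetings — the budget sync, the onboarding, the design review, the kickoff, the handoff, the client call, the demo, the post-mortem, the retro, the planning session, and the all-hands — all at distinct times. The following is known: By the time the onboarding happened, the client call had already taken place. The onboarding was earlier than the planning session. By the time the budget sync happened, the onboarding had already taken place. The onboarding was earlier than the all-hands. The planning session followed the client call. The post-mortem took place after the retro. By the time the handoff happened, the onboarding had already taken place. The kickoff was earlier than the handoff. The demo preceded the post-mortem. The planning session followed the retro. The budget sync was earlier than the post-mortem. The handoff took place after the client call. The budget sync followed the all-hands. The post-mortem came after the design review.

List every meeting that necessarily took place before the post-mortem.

the all-hands, the budget sync, the client call, the demo, the design review, the onboarding, the retro

Directly stated before the post-mortem: the budget sync, the demo, the design review, and the retro.
The all-hands reaches the post-mortem via the all-hands → the budget sync → the post-mortem.
The client call reaches the post-mortem via the client call → the onboarding → the budget sync → the post-mortem.
The onboarding reaches the post-mortem via the onboarding → the budget sync → the post-mortem.
No chain forces the handoff (or any of the others) ahead of the post-mortem.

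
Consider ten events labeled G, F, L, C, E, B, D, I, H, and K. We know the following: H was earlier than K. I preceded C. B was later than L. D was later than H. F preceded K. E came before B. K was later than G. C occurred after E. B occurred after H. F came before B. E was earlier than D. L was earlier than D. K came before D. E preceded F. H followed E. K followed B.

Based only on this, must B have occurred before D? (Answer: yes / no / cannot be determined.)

yes

Chain the constraints: B → K → D. Each link is directly stated, so B comes before D.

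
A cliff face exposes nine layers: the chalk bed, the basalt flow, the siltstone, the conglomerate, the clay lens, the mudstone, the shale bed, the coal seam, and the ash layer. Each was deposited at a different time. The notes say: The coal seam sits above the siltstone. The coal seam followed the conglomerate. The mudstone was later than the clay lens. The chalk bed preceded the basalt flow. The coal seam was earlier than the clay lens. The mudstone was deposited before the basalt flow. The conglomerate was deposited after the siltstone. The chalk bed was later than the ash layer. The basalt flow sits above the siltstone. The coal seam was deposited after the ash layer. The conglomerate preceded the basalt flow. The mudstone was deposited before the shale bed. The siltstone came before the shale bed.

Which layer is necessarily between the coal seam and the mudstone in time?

the clay lens

Tracing the constraints gives the coal seam → the clay lens → the mudstone, so the clay lens sits after the coal seam and before the mudstone.
No other layer is forced both after the coal seam and before the mudstone.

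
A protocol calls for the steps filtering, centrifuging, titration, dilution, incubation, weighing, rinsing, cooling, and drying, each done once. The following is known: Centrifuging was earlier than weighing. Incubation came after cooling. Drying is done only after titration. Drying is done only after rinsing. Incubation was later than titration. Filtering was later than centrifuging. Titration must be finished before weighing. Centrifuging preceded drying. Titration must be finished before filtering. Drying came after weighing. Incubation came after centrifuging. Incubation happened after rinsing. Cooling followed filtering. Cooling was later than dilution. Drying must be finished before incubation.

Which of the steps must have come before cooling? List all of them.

centrifuging, dilution, filtering, titration

Directly stated before cooling: dilution and filtering.
Centrifuging reaches cooling via centrifuging → filtering → cooling.
Titration reaches cooling via titration → filtering → cooling.
No chain forces rinsing (or any of the others) ahead of cooling.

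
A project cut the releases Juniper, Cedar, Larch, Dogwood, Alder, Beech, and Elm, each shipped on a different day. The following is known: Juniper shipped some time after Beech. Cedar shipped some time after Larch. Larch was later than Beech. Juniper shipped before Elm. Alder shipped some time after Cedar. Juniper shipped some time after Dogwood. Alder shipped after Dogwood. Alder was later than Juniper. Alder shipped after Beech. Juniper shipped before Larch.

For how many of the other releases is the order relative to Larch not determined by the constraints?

1

Forced before Larch: Beech, Dogwood, and Juniper; forced after Larch: Alder and Cedar.
That leaves Elm with no forced order relative to Larch — 1.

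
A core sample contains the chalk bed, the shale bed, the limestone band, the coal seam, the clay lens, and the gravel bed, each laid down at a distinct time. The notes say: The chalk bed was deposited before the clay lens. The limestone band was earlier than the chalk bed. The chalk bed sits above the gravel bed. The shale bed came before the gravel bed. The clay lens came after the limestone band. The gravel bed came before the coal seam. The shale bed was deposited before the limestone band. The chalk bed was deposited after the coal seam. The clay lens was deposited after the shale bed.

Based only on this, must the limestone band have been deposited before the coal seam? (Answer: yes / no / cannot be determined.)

cannot be determined

No chain of stated constraints runs from the limestone band to the coal seam, and none runs from the coal seam to the limestone band either.
So the relative order of the limestone band and the coal seam is not fixed by the given facts.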